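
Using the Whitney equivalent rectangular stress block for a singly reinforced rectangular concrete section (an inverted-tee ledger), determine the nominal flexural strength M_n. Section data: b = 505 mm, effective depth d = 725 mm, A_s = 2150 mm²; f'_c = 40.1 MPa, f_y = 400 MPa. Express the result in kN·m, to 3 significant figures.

T = A_s f_y = 2150 × 400 = 860000 N = 860 kN.
From C = T: a = T/(0.85 f'_c b) = 860000/(0.85 × 40.1 × 505) = 49.96 mm.
M_n = T(d − a/2) = 860 kN × (725 − 24.98) mm = 602.02 kN·m.

M_n ≈ 602 kN·m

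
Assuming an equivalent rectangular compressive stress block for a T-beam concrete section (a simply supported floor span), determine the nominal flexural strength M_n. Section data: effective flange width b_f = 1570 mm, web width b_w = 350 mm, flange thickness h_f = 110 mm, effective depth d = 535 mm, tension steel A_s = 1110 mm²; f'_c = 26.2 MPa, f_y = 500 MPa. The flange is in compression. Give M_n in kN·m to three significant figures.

M_n ≈ 293 kN·m

Tension: T = A_s f_y = 1110 × 500 = 555000 N.
Try a within the flange: a = T/(0.85 f'_c b_f) = 555000/(0.85 × 26.2 × 1570) = 15.87 mm.
Since a = 15.87 ≤ h_f = 110 mm, the stress block lies entirely in the flange; analyse as a rectangular beam of width b_f.
M_n = T(d − a/2) = 555000 × (535 − 7.935) = 292.52 × 10⁶ N·mm.
M_n = 292.52 kN·m.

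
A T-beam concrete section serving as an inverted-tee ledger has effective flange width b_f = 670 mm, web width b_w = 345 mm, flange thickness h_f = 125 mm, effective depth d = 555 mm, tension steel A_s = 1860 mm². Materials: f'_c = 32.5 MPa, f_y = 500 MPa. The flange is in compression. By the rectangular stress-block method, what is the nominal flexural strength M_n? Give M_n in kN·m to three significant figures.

M_n ≈ 493 kN·m

Tension: T = A_s f_y = 1860 × 500 = 930000 N.
Try a within the flange: a = T/(0.85 f'_c b_f) = 930000/(0.85 × 32.5 × 670) = 50.25 mm.
Since a = 50.25 ≤ h_f = 125 mm, the stress block lies entirely in the flange; analyse as a rectangular beam of width b_f.
M_n = T(d − a/2) = 930000 × (555 − 25.125) = 492.78 × 10⁶ N·mm.
M_n = 492.78 kN·m.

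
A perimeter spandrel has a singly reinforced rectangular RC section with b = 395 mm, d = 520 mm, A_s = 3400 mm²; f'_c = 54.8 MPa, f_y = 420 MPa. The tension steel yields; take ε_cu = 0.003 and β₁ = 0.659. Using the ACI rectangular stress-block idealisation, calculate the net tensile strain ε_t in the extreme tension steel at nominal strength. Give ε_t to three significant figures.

a = A_s f_y/(0.85 f'_c b) = 77.61 mm.
β₁ = 0.659, so c = a/β₁ = 77.61/0.659 = 117.77 mm.
From the linear strain diagram with ε_cu = 0.003: ε_t = 0.003 (d − c)/c = 0.003 × (520 − 117.77)/117.77 = 0.0102.
Since ε_t ≥ 0.005, the section is tension-controlled.

ε_t ≈ 0.0102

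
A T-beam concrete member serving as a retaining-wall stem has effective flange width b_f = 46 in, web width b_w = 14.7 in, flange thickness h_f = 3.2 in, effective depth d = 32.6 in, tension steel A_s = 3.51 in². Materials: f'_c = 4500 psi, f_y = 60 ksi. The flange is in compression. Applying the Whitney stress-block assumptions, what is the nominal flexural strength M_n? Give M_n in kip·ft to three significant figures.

Tension: T = A_s f_y = 3.51 × 60 = 210.6 kips.
Try a within the flange: a = T/(0.85 f'_c b_f) = 210.6/(0.85 × 4.5 × 46) = 1.197 in.
Since a = 1.197 ≤ h_f = 3.2 in, the stress block lies entirely in the flange; analyse as a rectangular beam of width b_f.
M_n = T(d − a/2) = 210.6 × (32.6 − 0.5985) = 6739.5 kip·in.
M_n = 6739.5/12 = 561.63 kip·ft.

M_n ≈ 562 kip·ft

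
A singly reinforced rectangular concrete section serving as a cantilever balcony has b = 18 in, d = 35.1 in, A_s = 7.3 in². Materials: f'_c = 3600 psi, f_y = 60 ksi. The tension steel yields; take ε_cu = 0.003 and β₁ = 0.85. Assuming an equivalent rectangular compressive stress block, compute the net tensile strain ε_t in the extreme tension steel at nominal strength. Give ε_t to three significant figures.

ε_t ≈ 0.00826

a = A_s f_y/(0.85 f'_c b) = 7.952 in.
β₁ = 0.85, so c = a/β₁ = 7.952/0.85 = 9.355 in.
From the linear strain diagram with ε_cu = 0.003: ε_t = 0.003 (d − c)/c = 0.003 × (35.1 − 9.355)/9.355 = 0.00826.
Since ε_t ≥ 0.005, the section is tension-controlled.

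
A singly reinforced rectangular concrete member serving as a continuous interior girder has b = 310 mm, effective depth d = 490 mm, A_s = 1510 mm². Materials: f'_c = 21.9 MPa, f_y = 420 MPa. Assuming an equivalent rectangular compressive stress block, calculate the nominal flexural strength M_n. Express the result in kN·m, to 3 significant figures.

M_n ≈ 276 kN·m

T = A_s f_y = 1510 × 420 = 634200 N = 634.2 kN.
From C = T: a = T/(0.85 f'_c b) = 634200/(0.85 × 21.9 × 310) = 109.90 mm.
M_n = T(d − a/2) = 634.2 kN × (490 − 54.95) mm = 275.91 kN·m.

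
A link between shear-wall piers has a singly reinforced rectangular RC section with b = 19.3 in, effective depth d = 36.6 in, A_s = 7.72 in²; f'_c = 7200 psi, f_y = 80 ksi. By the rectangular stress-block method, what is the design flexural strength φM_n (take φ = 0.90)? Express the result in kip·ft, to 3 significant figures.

φM_n ≈ 1570 kip·ft

T = A_s f_y = 7.72 × 80 = 617.6 kips.
a = T/(0.85 f'_c b) = 617.6/(0.85 × 7.2 × 19.3) = 5.229 in.
M_n = T(d − a/2) = 617.6 × (36.6 − 2.6145) = 20989.4 kip·in = 20989.4/12 = 1749.12 kip·ft.
φM_n = 0.90 × 1749.12 = 1574.21 kip·ft.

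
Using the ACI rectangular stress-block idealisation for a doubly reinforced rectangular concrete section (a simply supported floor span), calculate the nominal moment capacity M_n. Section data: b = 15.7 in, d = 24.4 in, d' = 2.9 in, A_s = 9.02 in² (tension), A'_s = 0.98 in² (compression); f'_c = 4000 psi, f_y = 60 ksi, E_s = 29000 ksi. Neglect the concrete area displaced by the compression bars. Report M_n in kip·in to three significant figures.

M_n ≈ 10900 kip·in

Assume both steels yield.
a = (A_s − A'_s) f_y/(0.85 f'_c b) = (9.02 − 0.98) × 60/(0.85 × 4 × 15.7) = 9.037 in.
c = a/β₁ = 9.037/0.85 = 10.632 in; ε'_s = 0.003(c − d')/c = 0.0022 ≥ ε_y = 0.0021, so the compression steel yields.
M_n = (A_s − A'_s) f_y (d − a/2) + A'_s f_y (d − d') = 482.4 × (24.4 − 4.5185) + 58.8 × (24.4 − 2.9) = 9590.8 + 1264.2 = 10855.0 kip·in.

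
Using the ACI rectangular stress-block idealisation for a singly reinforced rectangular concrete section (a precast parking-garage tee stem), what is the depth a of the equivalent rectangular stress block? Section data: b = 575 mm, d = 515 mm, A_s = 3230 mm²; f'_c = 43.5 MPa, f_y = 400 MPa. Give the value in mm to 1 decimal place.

a ≈ 60.8 mm

T = A_s f_y = 3230 × 400 = 1292000 N = 1292 kN.
Setting C = 0.85 f'_c a b equal to T: a = 1292000/(0.85 × 43.5 × 575) = 60.8 mm.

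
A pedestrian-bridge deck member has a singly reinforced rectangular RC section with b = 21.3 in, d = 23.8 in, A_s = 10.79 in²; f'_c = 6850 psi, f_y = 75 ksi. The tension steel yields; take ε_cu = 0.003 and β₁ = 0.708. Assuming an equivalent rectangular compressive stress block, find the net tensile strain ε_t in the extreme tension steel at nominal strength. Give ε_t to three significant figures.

a = A_s f_y/(0.85 f'_c b) = 6.525 in.
β₁ = 0.708, so c = a/β₁ = 6.525/0.708 = 9.216 in.
From the linear strain diagram with ε_cu = 0.003: ε_t = 0.003 (d − c)/c = 0.003 × (23.8 − 9.216)/9.216 = 0.00475.
ε_t is between 0.004 and 0.005 — transition zone.

ε_t ≈ 0.00475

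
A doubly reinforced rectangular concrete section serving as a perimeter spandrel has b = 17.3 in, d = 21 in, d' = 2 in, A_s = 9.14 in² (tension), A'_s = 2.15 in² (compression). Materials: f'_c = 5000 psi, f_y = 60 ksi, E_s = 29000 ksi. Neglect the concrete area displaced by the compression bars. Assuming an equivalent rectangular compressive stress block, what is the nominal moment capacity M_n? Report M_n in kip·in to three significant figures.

M_n ≈ 10100 kip·in

Assume both steels yield.
a = (A_s − A'_s) f_y/(0.85 f'_c b) = (9.14 − 2.15) × 60/(0.85 × 5 × 17.3) = 5.704 in.
c = a/β₁ = 5.704/0.8 = 7.130 in; ε'_s = 0.003(c − d')/c = 0.0022 ≥ ε_y = 0.0021, so the compression steel yields.
M_n = (A_s − A'_s) f_y (d − a/2) + A'_s f_y (d − d') = 419.4 × (21 − 2.852) + 129 × (21 − 2) = 7611.3 + 2451.0 = 10062.3 kip·in.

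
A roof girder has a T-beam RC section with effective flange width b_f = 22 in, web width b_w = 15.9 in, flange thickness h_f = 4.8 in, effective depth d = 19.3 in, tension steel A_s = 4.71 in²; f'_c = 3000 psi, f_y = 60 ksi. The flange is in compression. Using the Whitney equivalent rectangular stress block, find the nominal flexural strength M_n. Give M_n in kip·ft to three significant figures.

Tension: T = A_s f_y = 4.71 × 60 = 282.6 kips.
Try a within the flange: a = T/(0.85 f'_c b_f) = 282.6/(0.85 × 3 × 22) = 5.037 in.
a = 5.037 > h_f = 4.8 in: the block extends into the web. Split into flange-overhang and web parts.
C_f = 0.85 f'_c (b_f − b_w) h_f = 0.85 × 3 × (22 − 15.9) × 4.8 = 74.7 kips.
Remaining web compression depth: a_w = (T − C_f)/(0.85 f'_c b_w) = (282.6 − 74.7)/(0.85 × 3 × 15.9) = 5.128 in.
M_n = C_f(d − h_f/2) + (T − C_f)(d − a_w/2) = 74.7 × (19.3 − 2.4) + 207.9 × (19.3 − 2.564) = 1262.4 + 3479.4 = 4741.8 kip·in.
M_n = 4741.8/12 = 395.15 kip·ft.

M_n ≈ 395 kip·ft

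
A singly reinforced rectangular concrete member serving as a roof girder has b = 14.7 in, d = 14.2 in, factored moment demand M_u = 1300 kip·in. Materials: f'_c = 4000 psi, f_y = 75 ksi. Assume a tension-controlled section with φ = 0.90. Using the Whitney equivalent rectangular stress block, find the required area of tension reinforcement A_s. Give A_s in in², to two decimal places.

M_n = M_u/φ = 1300/0.90 = 1444.44 kip·in.
From M_n = 0.85 f'_c a b (d − a/2):
a = d − √(d² − 2M_n/(0.85 f'_c b)) = 14.2 − √(14.2² − 2 × 1444.44/(0.85 × 4 × 14.7)) = 2.207 in.
A_s = 0.85 f'_c a b / f_y = 0.85 × 4 × 2.207 × 14.7 / 75 = 1.471 in².

A_s ≈ 1.47 in²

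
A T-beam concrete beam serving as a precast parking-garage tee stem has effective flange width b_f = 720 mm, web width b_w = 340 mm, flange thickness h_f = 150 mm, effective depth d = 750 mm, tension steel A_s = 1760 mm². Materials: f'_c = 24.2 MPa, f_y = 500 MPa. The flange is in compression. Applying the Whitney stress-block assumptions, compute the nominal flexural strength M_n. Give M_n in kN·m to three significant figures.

Tension: T = A_s f_y = 1760 × 500 = 880000 N.
Try a within the flange: a = T/(0.85 f'_c b_f) = 880000/(0.85 × 24.2 × 720) = 59.42 mm.
Since a = 59.42 ≤ h_f = 150 mm, the stress block lies entirely in the flange; analyse as a rectangular beam of width b_f.
M_n = T(d − a/2) = 880000 × (750 − 29.71) = 633.86 × 10⁶ N·mm.
M_n = 633.86 kN·m.

M_n ≈ 634 kN·m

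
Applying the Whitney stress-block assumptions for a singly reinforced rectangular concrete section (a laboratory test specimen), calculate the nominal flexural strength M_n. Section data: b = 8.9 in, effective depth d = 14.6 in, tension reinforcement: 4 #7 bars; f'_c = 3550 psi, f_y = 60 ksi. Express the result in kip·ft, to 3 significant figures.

M_n ≈ 143 kip·ft

A_s = 4 × 0.6 = 2.4 in².
T = A_s f_y = 2.4 × 60 = 144 kips.
a = T/(0.85 f'_c b) = 144/(0.85 × 3.55 × 8.9) = 5.362 in.
M_n = T(d − a/2) = 144 × (14.6 − 2.681) = 1716.3 kip·in = 1716.3/12 = 143.03 kip·ft.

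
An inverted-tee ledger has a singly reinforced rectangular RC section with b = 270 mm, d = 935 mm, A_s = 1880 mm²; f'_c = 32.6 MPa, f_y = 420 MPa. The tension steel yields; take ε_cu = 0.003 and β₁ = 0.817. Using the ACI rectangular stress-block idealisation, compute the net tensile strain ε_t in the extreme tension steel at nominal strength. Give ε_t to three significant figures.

a = A_s f_y/(0.85 f'_c b) = 105.54 mm.
β₁ = 0.817, so c = a/β₁ = 105.54/0.817 = 129.18 mm.
From the linear strain diagram with ε_cu = 0.003: ε_t = 0.003 (d − c)/c = 0.003 × (935 − 129.18)/129.18 = 0.0187.
Since ε_t ≥ 0.005, the section is tension-controlled.

ε_t ≈ 0.0187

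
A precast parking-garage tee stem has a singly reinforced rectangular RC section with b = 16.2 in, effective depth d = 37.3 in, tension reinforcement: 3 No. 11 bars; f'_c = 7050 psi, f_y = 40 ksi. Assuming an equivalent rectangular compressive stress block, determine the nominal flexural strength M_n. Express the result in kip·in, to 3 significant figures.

M_n ≈ 6800 kip·in

A_s = 3 × 1.56 = 4.68 in².
T = A_s f_y = 4.68 × 40 = 187.2 kips.
a = T/(0.85 f'_c b) = 187.2/(0.85 × 7.05 × 16.2) = 1.928 in.
M_n = T(d − a/2) = 187.2 × (37.3 − 0.964) = 6802.1 kip·in.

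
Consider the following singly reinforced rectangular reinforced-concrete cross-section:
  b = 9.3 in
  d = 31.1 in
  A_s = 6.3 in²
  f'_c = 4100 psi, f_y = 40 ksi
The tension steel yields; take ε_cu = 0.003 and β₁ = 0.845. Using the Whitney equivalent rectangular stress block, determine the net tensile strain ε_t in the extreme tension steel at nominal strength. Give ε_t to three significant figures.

ε_t ≈ 0.00714

a = A_s f_y/(0.85 f'_c b) = 7.775 in.
β₁ = 0.845, so c = a/β₁ = 7.775/0.845 = 9.201 in.
From the linear strain diagram with ε_cu = 0.003: ε_t = 0.003 (d − c)/c = 0.003 × (31.1 − 9.201)/9.201 = 0.00714.
Since ε_t ≥ 0.005, the section is tension-controlled.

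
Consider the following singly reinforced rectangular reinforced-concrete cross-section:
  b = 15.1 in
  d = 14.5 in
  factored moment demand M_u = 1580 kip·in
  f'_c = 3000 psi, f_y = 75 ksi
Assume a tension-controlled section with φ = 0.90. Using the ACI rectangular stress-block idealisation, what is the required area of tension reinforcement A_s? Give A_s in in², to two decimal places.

A_s ≈ 1.84 in²

M_n = M_u/φ = 1580/0.90 = 1755.56 kip·in.
From M_n = 0.85 f'_c a b (d − a/2):
a = d − √(d² − 2M_n/(0.85 f'_c b)) = 14.5 − √(14.5² − 2 × 1755.56/(0.85 × 3 × 15.1)) = 3.588 in.
A_s = 0.85 f'_c a b / f_y = 0.85 × 3 × 3.588 × 15.1 / 75 = 1.842 in².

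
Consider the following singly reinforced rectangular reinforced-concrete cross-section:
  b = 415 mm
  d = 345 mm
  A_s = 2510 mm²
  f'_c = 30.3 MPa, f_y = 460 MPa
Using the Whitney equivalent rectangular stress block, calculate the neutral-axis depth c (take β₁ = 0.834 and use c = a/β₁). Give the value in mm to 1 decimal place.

T = A_s f_y = 2510 × 460 = 1154600 N = 1154.6 kN.
Setting C = 0.85 f'_c a b equal to T: a = 1154600/(0.85 × 30.3 × 415) = 108.024 mm.
With β₁ = 0.834, c = a/β₁ = 108.024/0.834 = 129.5 mm.

c ≈ 129.5 mm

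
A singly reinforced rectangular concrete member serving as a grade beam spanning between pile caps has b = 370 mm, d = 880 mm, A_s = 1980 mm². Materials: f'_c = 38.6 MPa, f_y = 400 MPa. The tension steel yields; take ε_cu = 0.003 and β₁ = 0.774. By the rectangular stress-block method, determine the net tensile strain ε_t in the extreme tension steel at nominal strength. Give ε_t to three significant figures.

a = A_s f_y/(0.85 f'_c b) = 65.24 mm.
β₁ = 0.774, so c = a/β₁ = 65.24/0.774 = 84.29 mm.
From the linear strain diagram with ε_cu = 0.003: ε_t = 0.003 (d − c)/c = 0.003 × (880 − 84.29)/84.29 = 0.0283.
Since ε_t ≥ 0.005, the section is tension-controlled.

ε_t ≈ 0.0283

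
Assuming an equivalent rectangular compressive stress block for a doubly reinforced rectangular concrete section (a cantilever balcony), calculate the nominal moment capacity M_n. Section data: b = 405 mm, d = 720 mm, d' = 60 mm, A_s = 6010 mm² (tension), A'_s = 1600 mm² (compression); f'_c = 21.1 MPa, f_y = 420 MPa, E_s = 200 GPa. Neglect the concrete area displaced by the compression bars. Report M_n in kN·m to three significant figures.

Assume both tension and compression steel yield.
Net tension couple steel: A_s − A'_s = 4410 mm².
a = (A_s − A'_s) f_y / (0.85 f'_c b) = 1852200/(0.85 × 21.1 × 405) = 254.99 mm.
c = a/β₁ = 254.99/0.85 = 299.99 mm; ε'_s = 0.003(c − d')/c = 0.0024 ≥ f_y/E_s = 0.0021, so compression steel does yield.
M_n = (A_s − A'_s) f_y (d − a/2) + A'_s f_y (d − d') = [1852200 × (720 − 127.495) + 672000 × (720 − 60)] × 10⁻⁶ = 1097.44 + 443.52 = 1540.96 kN·m.

M_n ≈ 1540 kN·m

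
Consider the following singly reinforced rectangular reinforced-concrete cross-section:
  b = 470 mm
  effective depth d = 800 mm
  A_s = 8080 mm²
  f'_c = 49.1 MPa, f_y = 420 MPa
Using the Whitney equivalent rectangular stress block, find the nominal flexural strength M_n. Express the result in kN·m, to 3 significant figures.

M_n ≈ 2420 kN·m

T = A_s f_y = 8080 × 420 = 3393600 N = 3393.6 kN.
From C = T: a = T/(0.85 f'_c b) = 3393600/(0.85 × 49.1 × 470) = 173.01 mm.
M_n = T(d − a/2) = 3393.6 kN × (800 − 86.505) mm = 2421.32 kN·m.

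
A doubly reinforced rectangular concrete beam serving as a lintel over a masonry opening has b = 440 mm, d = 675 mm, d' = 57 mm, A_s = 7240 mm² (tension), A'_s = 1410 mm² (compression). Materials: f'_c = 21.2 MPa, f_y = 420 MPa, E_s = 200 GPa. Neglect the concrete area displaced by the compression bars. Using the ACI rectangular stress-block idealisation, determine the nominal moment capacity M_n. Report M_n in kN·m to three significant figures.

M_n ≈ 1640 kN·m

Assume both tension and compression steel yield.
Net tension couple steel: A_s − A'_s = 5830 mm².
a = (A_s − A'_s) f_y / (0.85 f'_c b) = 2448600/(0.85 × 21.2 × 440) = 308.82 mm.
c = a/β₁ = 308.82/0.85 = 363.32 mm; ε'_s = 0.003(c − d')/c = 0.0025 ≥ f_y/E_s = 0.0021, so compression steel does yield.
M_n = (A_s − A'_s) f_y (d − a/2) + A'_s f_y (d − d') = [2448600 × (675 − 154.41) + 592200 × (675 − 57)] × 10⁻⁶ = 1274.72 + 365.98 = 1640.70 kN·m.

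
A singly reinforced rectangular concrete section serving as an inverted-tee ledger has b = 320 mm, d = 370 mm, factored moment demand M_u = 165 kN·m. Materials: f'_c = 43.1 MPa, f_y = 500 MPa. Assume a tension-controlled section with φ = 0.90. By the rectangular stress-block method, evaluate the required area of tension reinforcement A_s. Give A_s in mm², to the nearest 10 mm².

A_s ≈ 1060 mm²

M_n = M_u/φ = 165/0.90 = 183.333 kN·m.
With M_n = 0.85 f'_c a b (d − a/2), solve the quadratic for a:
a = d − √(d² − 2M_n/(0.85 f'_c b)) = 370 − √(370² − 2 × 183.333×10⁶/(0.85 × 43.1 × 320)) = 45.00 mm.
A_s = 0.85 f'_c a b / f_y = 0.85 × 43.1 × 45.00 × 320 / 500 = 1055.1 mm².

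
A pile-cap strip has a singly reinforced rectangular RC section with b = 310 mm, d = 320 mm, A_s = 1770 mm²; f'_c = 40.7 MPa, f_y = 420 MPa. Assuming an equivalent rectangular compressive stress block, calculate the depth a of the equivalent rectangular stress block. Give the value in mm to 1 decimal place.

a ≈ 69.3 mm

T = A_s f_y = 1770 × 420 = 743400 N = 743.4 kN.
Setting C = 0.85 f'_c a b equal to T: a = 743400/(0.85 × 40.7 × 310) = 69.3 mm.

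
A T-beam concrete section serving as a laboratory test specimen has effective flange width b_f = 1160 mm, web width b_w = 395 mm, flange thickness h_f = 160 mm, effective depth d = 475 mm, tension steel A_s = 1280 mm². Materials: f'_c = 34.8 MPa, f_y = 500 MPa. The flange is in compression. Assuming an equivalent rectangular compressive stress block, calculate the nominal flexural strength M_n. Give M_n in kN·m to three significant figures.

Tension: T = A_s f_y = 1280 × 500 = 640000 N.
Try a within the flange: a = T/(0.85 f'_c b_f) = 640000/(0.85 × 34.8 × 1160) = 18.65 mm.
Since a = 18.65 ≤ h_f = 160 mm, the stress block lies entirely in the flange; analyse as a rectangular beam of width b_f.
M_n = T(d − a/2) = 640000 × (475 − 9.325) = 298.03 × 10⁶ N·mm.
M_n = 298.03 kN·m.

M_n ≈ 298 kN·m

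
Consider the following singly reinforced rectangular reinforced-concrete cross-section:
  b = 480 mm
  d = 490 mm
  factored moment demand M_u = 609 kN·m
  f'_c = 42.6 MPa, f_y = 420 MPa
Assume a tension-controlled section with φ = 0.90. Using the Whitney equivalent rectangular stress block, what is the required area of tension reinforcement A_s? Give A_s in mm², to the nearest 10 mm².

A_s ≈ 3610 mm²

M_n = M_u/φ = 609/0.90 = 676.667 kN·m.
With M_n = 0.85 f'_c a b (d − a/2), solve the quadratic for a:
a = d − √(d² − 2M_n/(0.85 f'_c b)) = 490 − √(490² − 2 × 676.667×10⁶/(0.85 × 42.6 × 480)) = 87.21 mm.
A_s = 0.85 f'_c a b / f_y = 0.85 × 42.6 × 87.21 × 480 / 420 = 3609.0 mm².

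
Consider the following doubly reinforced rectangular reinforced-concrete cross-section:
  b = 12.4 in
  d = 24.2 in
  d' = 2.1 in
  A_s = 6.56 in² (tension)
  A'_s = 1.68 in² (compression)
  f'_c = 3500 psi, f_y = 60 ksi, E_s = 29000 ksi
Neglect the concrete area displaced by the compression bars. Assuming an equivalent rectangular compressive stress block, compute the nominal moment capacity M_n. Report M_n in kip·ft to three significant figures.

M_n ≈ 679 kip·ft

Assume both steels yield.
a = (A_s − A'_s) f_y/(0.85 f'_c b) = (6.56 − 1.68) × 60/(0.85 × 3.5 × 12.4) = 7.937 in.
c = a/β₁ = 7.937/0.85 = 9.338 in; ε'_s = 0.003(c − d')/c = 0.0023 ≥ ε_y = 0.0021, so the compression steel yields.
M_n = (A_s − A'_s) f_y (d − a/2) + A'_s f_y (d − d') = 292.8 × (24.2 − 3.9685) + 100.8 × (24.2 − 2.1) = 5923.8 + 2227.7 = 8151.5 kip·in = 8151.5/12 = 679.29 kip·ft.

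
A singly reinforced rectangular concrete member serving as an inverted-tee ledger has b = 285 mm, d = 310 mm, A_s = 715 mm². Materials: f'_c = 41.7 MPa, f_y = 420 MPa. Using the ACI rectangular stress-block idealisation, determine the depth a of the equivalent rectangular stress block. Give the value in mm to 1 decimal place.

T = A_s f_y = 715 × 420 = 300300 N = 300.3 kN.
Setting C = 0.85 f'_c a b equal to T: a = 300300/(0.85 × 41.7 × 285) = 29.7 mm.

a ≈ 29.7 mm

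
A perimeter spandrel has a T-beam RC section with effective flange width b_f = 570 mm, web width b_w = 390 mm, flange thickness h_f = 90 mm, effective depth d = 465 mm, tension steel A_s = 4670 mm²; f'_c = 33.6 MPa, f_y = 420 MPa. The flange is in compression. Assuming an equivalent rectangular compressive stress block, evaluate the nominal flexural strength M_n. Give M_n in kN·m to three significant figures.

M_n ≈ 790 kN·m

Tension: T = A_s f_y = 4670 × 420 = 1961400 N.
Try a within the flange: a = T/(0.85 f'_c b_f) = 1961400/(0.85 × 33.6 × 570) = 120.49 mm.
a = 120.49 > h_f = 90 mm: the block extends into the web. Split into flange-overhang and web parts.
C_f = 0.85 f'_c (b_f − b_w) h_f = 0.85 × 33.6 × (570 − 390) × 90 = 462672 N.
Remaining web compression depth: a_w = (T − C_f)/(0.85 f'_c b_w) = (1961400 − 462672)/(0.85 × 33.6 × 390) = 134.56 mm.
M_n = C_f(d − h_f/2) + (T − C_f)(d − a_w/2) = 462672 × (465 − 45) + 1498728 × (465 − 67.28) = 194.32 + 596.07 = 790.39 × 10⁶ N·mm.
M_n = 790.39 kN·m.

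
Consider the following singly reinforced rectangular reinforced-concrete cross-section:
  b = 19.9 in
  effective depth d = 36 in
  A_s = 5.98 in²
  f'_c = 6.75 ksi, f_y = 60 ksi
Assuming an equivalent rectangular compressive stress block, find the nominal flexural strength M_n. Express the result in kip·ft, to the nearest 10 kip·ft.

M_n ≈ 1030 kip·ft

T = A_s f_y = 5.98 × 60 = 358.8 kips.
a = T/(0.85 f'_c b) = 358.8/(0.85 × 6.75 × 19.9) = 3.143 in.
M_n = T(d − a/2) = 358.8 × (36 − 1.5715) = 12352.9 kip·in = 12352.9/12 = 1029.41 kip·ft.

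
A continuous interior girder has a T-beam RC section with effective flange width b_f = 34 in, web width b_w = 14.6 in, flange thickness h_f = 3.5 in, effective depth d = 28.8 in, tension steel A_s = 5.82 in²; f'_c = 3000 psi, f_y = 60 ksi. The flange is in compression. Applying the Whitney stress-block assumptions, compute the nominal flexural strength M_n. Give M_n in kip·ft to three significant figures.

M_n ≈ 778 kip·ft

Tension: T = A_s f_y = 5.82 × 60 = 349.2 kips.
Try a within the flange: a = T/(0.85 f'_c b_f) = 349.2/(0.85 × 3 × 34) = 4.028 in.
a = 4.028 > h_f = 3.5 in: the block extends into the web. Split into flange-overhang and web parts.
C_f = 0.85 f'_c (b_f − b_w) h_f = 0.85 × 3 × (34 − 14.6) × 3.5 = 173.1 kips.
Remaining web compression depth: a_w = (T − C_f)/(0.85 f'_c b_w) = (349.2 − 173.1)/(0.85 × 3 × 14.6) = 4.730 in.
M_n = C_f(d − h_f/2) + (T − C_f)(d − a_w/2) = 173.1 × (28.8 − 1.75) + 176.1 × (28.8 − 2.365) = 4682.4 + 4655.2 = 9337.6 kip·in.
M_n = 9337.6/12 = 778.13 kip·ft.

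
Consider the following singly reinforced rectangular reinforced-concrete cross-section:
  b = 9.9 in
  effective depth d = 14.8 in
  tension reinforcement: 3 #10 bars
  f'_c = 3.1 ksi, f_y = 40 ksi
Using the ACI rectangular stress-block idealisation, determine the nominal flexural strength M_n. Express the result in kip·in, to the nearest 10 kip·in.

A_s = 3 × 1.27 = 3.81 in².
T = A_s f_y = 3.81 × 40 = 152.4 kips.
a = T/(0.85 f'_c b) = 152.4/(0.85 × 3.1 × 9.9) = 5.842 in.
M_n = T(d − a/2) = 152.4 × (14.8 − 2.921) = 1810.4 kip·in.

M_n ≈ 1810 kip·in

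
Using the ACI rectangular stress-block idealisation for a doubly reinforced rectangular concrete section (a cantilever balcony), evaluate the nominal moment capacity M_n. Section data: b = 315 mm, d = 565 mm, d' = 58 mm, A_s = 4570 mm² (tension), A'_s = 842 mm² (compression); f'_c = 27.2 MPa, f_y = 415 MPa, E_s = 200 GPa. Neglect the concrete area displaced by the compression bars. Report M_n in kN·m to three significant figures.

M_n ≈ 887 kN·m

Assume both tension and compression steel yield.
Net tension couple steel: A_s − A'_s = 3728 mm².
a = (A_s − A'_s) f_y / (0.85 f'_c b) = 1547120/(0.85 × 27.2 × 315) = 212.43 mm.
c = a/β₁ = 212.43/0.85 = 249.92 mm; ε'_s = 0.003(c − d')/c = 0.0023 ≥ f_y/E_s = 0.0021, so compression steel does yield.
M_n = (A_s − A'_s) f_y (d − a/2) + A'_s f_y (d − d') = [1547120 × (565 − 106.215) + 349430 × (565 − 58)] × 10⁻⁶ = 709.80 + 177.16 = 886.96 kN·m.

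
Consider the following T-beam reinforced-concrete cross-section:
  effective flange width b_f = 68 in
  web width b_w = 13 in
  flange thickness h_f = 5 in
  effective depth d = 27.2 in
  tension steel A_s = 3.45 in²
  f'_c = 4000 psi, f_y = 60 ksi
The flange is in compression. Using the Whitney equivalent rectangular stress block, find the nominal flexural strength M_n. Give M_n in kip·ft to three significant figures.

Tension: T = A_s f_y = 3.45 × 60 = 207 kips.
Try a within the flange: a = T/(0.85 f'_c b_f) = 207/(0.85 × 4 × 68) = 0.895 in.
Since a = 0.895 ≤ h_f = 5 in, the stress block lies entirely in the flange; analyse as a rectangular beam of width b_f.
M_n = T(d − a/2) = 207 × (27.2 − 0.4475) = 5537.8 kip·in.
M_n = 5537.8/12 = 461.48 kip·ft.

M_n ≈ 461 kip·ft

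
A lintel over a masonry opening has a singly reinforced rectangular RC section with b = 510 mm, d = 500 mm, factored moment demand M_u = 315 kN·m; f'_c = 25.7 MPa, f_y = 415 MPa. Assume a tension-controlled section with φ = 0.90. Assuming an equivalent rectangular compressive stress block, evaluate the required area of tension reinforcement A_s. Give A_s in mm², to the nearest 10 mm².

A_s ≈ 1810 mm²

M_n = M_u/φ = 315/0.90 = 350 kN·m.
With M_n = 0.85 f'_c a b (d − a/2), solve the quadratic for a:
a = d − √(d² − 2M_n/(0.85 f'_c b)) = 500 − √(500² − 2 × 350×10⁶/(0.85 × 25.7 × 510)) = 67.37 mm.
A_s = 0.85 f'_c a b / f_y = 0.85 × 25.7 × 67.37 × 510 / 415 = 1808.6 mm².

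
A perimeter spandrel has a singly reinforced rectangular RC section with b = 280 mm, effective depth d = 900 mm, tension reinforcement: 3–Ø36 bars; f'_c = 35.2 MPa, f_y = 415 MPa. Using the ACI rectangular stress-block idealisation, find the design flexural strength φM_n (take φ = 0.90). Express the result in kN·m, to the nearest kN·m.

A_s = 3 × 1018 = 3054 mm².
T = A_s f_y = 3054 × 415 = 1267410 N = 1267.41 kN.
From C = T: a = T/(0.85 f'_c b) = 1267410/(0.85 × 35.2 × 280) = 151.29 mm.
M_n = T(d − a/2) = 1267.41 kN × (900 − 75.645) mm = 1044.80 kN·m.
φM_n = 0.90 × 1044.80 = 940.32 kN·m.

φM_n ≈ 940 kN·m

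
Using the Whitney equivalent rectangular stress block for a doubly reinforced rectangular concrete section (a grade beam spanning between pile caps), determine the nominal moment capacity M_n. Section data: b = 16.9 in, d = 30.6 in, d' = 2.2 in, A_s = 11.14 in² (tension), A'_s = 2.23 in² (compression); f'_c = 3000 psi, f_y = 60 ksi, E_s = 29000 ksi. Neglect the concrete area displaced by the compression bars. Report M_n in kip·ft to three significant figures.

Assume both steels yield.
a = (A_s − A'_s) f_y/(0.85 f'_c b) = (11.14 − 2.23) × 60/(0.85 × 3 × 16.9) = 12.405 in.
c = a/β₁ = 12.405/0.85 = 14.594 in; ε'_s = 0.003(c − d')/c = 0.0025 ≥ ε_y = 0.0021, so the compression steel yields.
M_n = (A_s − A'_s) f_y (d − a/2) + A'_s f_y (d − d') = 534.6 × (30.6 − 6.2025) + 133.8 × (30.6 − 2.2) = 13042.9 + 3799.9 = 16842.8 kip·in = 16842.8/12 = 1403.57 kip·ft.

M_n ≈ 1400 kip·ft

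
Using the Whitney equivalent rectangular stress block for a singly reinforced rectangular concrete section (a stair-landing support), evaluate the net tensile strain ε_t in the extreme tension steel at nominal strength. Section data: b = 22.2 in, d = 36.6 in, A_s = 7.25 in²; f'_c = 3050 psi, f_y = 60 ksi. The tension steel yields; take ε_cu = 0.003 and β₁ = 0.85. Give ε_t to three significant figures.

a = A_s f_y/(0.85 f'_c b) = 7.558 in.
β₁ = 0.85, so c = a/β₁ = 7.558/0.85 = 8.892 in.
From the linear strain diagram with ε_cu = 0.003: ε_t = 0.003 (d − c)/c = 0.003 × (36.6 − 8.892)/8.892 = 0.00935.
Since ε_t ≥ 0.005, the section is tension-controlled.

ε_t ≈ 0.00935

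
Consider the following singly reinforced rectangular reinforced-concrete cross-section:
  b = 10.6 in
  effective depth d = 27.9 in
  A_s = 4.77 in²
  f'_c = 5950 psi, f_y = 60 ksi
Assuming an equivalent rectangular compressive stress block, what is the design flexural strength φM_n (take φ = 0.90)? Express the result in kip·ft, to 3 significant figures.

φM_n ≈ 542 kip·ft

T = A_s f_y = 4.77 × 60 = 286.2 kips.
a = T/(0.85 f'_c b) = 286.2/(0.85 × 5.95 × 10.6) = 5.339 in.
M_n = T(d − a/2) = 286.2 × (27.9 − 2.6695) = 7221.0 kip·in = 7221.0/12 = 601.75 kip·ft.
φM_n = 0.90 × 601.75 = 541.58 kip·ft.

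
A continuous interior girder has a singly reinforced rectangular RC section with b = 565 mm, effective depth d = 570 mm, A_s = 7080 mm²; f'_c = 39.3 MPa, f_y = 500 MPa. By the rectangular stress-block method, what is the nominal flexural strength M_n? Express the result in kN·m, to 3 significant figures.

T = A_s f_y = 7080 × 500 = 3540000 N = 3540 kN.
From C = T: a = T/(0.85 f'_c b) = 3540000/(0.85 × 39.3 × 565) = 187.56 mm.
M_n = T(d − a/2) = 3540 kN × (570 − 93.78) mm = 1685.82 kN·m.

M_n ≈ 1690 kN·m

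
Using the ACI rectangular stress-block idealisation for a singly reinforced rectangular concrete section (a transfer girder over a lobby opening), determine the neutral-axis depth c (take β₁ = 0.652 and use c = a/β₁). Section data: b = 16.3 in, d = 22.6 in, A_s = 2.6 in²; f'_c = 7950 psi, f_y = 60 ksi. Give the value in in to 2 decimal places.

T = A_s f_y = 2.6 × 60 = 156 kips.
a = T/(0.85 f'_c b) = 156/(0.85 × 7.95 × 16.3) = 1.4163 in.
With β₁ = 0.652, c = a/β₁ = 1.4163/0.652 = 2.17 in.

c ≈ 2.17 in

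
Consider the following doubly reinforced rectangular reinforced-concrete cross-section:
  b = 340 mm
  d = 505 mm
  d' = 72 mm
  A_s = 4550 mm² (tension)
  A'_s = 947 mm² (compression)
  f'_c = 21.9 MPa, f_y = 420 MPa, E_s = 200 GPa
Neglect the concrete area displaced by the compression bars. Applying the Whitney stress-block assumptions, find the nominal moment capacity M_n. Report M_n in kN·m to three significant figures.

M_n ≈ 756 kN·m

Assume both tension and compression steel yield.
Net tension couple steel: A_s − A'_s = 3603 mm².
a = (A_s − A'_s) f_y / (0.85 f'_c b) = 1513260/(0.85 × 21.9 × 340) = 239.10 mm.
c = a/β₁ = 239.10/0.85 = 281.29 mm; ε'_s = 0.003(c − d')/c = 0.0022 ≥ f_y/E_s = 0.0021, so compression steel does yield.
M_n = (A_s − A'_s) f_y (d − a/2) + A'_s f_y (d − d') = [1513260 × (505 − 119.55) + 397740 × (505 − 72)] × 10⁻⁶ = 583.29 + 172.22 = 755.51 kN·m.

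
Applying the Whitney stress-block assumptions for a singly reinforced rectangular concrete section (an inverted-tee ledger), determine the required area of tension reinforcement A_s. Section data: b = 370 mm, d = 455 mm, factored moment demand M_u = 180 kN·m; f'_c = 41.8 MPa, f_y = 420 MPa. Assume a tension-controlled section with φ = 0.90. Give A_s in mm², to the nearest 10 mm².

M_n = M_u/φ = 180/0.90 = 200 kN·m.
With M_n = 0.85 f'_c a b (d − a/2), solve the quadratic for a:
a = d − √(d² − 2M_n/(0.85 f'_c b)) = 455 − √(455² − 2 × 200×10⁶/(0.85 × 41.8 × 370)) = 34.76 mm.
A_s = 0.85 f'_c a b / f_y = 0.85 × 41.8 × 34.76 × 370 / 420 = 1088.0 mm².

A_s ≈ 1090 mm²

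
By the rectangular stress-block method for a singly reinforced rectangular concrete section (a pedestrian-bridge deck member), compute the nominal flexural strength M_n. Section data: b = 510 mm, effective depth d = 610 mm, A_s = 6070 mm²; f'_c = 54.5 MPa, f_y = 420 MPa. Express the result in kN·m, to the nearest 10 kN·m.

T = A_s f_y = 6070 × 420 = 2549400 N = 2549.4 kN.
From C = T: a = T/(0.85 f'_c b) = 2549400/(0.85 × 54.5 × 510) = 107.91 mm.
M_n = T(d − a/2) = 2549.4 kN × (610 − 53.955) mm = 1417.58 kN·m.

M_n ≈ 1420 kN·m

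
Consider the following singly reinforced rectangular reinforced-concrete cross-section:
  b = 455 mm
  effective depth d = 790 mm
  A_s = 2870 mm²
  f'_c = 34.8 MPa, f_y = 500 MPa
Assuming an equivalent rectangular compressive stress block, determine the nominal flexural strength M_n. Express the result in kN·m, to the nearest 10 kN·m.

M_n ≈ 1060 kN·m

T = A_s f_y = 2870 × 500 = 1435000 N = 1435 kN.
From C = T: a = T/(0.85 f'_c b) = 1435000/(0.85 × 34.8 × 455) = 106.62 mm.
M_n = T(d − a/2) = 1435 kN × (790 − 53.31) mm = 1057.15 kN·m.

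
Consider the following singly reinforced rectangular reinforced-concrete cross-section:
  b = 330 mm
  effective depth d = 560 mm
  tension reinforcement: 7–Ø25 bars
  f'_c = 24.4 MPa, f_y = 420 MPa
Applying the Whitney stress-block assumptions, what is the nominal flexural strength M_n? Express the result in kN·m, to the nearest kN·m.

M_n ≈ 656 kN·m

A_s = 7 × 491 = 3437 mm².
T = A_s f_y = 3437 × 420 = 1443540 N = 1443.54 kN.
From C = T: a = T/(0.85 f'_c b) = 1443540/(0.85 × 24.4 × 330) = 210.91 mm.
M_n = T(d − a/2) = 1443.54 kN × (560 − 105.455) mm = 656.15 kN·m.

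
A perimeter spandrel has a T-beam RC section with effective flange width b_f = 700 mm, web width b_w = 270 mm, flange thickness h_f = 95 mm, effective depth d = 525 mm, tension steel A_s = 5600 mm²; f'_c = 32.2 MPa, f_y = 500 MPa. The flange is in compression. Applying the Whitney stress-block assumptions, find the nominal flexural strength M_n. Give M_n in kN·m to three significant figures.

M_n ≈ 1230 kN·m

Tension: T = A_s f_y = 5600 × 500 = 2800000 N.
Try a within the flange: a = T/(0.85 f'_c b_f) = 2800000/(0.85 × 32.2 × 700) = 146.15 mm.
a = 146.15 > h_f = 95 mm: the block extends into the web. Split into flange-overhang and web parts.
C_f = 0.85 f'_c (b_f − b_w) h_f = 0.85 × 32.2 × (700 − 270) × 95 = 1118065 N.
Remaining web compression depth: a_w = (T − C_f)/(0.85 f'_c b_w) = (2800000 − 1118065)/(0.85 × 32.2 × 270) = 227.60 mm.
M_n = C_f(d − h_f/2) + (T − C_f)(d − a_w/2) = 1118065 × (525 − 47.5) + 1681935 × (525 − 113.8) = 533.88 + 691.61 = 1225.49 × 10⁶ N·mm.
M_n = 1225.49 kN·m.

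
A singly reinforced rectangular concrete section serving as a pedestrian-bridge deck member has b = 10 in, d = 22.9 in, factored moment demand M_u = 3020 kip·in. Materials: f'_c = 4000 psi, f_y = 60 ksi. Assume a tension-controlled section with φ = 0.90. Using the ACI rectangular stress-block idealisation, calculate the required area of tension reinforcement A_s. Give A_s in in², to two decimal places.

M_n = M_u/φ = 3020/0.90 = 3355.56 kip·in.
From M_n = 0.85 f'_c a b (d − a/2):
a = d − √(d² − 2M_n/(0.85 f'_c b)) = 22.9 − √(22.9² − 2 × 3355.56/(0.85 × 4 × 10)) = 4.816 in.
A_s = 0.85 f'_c a b / f_y = 0.85 × 4 × 4.816 × 10 / 60 = 2.729 in².

A_s ≈ 2.73 in²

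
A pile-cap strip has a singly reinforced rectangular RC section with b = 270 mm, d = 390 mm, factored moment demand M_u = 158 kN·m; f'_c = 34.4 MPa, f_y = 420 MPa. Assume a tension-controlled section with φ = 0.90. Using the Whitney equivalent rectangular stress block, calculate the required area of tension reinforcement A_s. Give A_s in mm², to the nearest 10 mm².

M_n = M_u/φ = 158/0.90 = 175.556 kN·m.
With M_n = 0.85 f'_c a b (d − a/2), solve the quadratic for a:
a = d − √(d² − 2M_n/(0.85 f'_c b)) = 390 − √(390² − 2 × 175.556×10⁶/(0.85 × 34.4 × 270)) = 61.94 mm.
A_s = 0.85 f'_c a b / f_y = 0.85 × 34.4 × 61.94 × 270 / 420 = 1164.3 mm².

A_s ≈ 1160 mm²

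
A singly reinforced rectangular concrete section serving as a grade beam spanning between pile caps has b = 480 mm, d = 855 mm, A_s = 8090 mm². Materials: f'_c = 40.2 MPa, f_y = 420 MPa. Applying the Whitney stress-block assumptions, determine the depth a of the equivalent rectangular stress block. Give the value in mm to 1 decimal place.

a ≈ 207.2 mm

T = A_s f_y = 8090 × 420 = 3397800 N = 3397.8 kN.
Setting C = 0.85 f'_c a b equal to T: a = 3397800/(0.85 × 40.2 × 480) = 207.2 mm.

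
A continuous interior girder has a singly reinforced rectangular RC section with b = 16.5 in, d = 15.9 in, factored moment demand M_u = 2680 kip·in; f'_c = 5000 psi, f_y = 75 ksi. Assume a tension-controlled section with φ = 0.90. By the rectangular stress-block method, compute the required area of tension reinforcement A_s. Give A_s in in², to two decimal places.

M_n = M_u/φ = 2680/0.90 = 2977.78 kip·in.
From M_n = 0.85 f'_c a b (d − a/2):
a = d − √(d² − 2M_n/(0.85 f'_c b)) = 15.9 − √(15.9² − 2 × 2977.78/(0.85 × 5 × 16.5)) = 2.943 in.
A_s = 0.85 f'_c a b / f_y = 0.85 × 5 × 2.943 × 16.5 / 75 = 2.752 in².

A_s ≈ 2.75 in²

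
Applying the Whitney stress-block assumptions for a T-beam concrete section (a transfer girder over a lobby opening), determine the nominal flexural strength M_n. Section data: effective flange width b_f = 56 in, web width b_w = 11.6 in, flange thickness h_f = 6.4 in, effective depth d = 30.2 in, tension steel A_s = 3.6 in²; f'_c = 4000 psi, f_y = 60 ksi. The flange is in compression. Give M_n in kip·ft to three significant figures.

M_n ≈ 533 kip·ft

Tension: T = A_s f_y = 3.6 × 60 = 216 kips.
Try a within the flange: a = T/(0.85 f'_c b_f) = 216/(0.85 × 4 × 56) = 1.134 in.
Since a = 1.134 ≤ h_f = 6.4 in, the stress block lies entirely in the flange; analyse as a rectangular beam of width b_f.
M_n = T(d − a/2) = 216 × (30.2 − 0.567) = 6400.7 kip·in.
M_n = 6400.7/12 = 533.39 kip·ft.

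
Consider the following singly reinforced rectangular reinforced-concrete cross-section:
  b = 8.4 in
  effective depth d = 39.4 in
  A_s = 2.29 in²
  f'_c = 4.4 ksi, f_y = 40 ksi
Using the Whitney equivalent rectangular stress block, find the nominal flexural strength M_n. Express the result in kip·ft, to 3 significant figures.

M_n ≈ 290 kip·ft

T = A_s f_y = 2.29 × 40 = 91.6 kips.
a = T/(0.85 f'_c b) = 91.6/(0.85 × 4.4 × 8.4) = 2.916 in.
M_n = T(d − a/2) = 91.6 × (39.4 − 1.458) = 3475.5 kip·in = 3475.5/12 = 289.63 kip·ft.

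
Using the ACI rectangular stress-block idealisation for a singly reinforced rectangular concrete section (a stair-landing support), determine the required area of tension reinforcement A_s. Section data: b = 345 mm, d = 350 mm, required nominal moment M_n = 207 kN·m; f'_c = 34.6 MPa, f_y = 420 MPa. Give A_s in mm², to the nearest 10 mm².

With M_n = 0.85 f'_c a b (d − a/2), solve the quadratic for a:
a = d − √(d² − 2M_n/(0.85 f'_c b)) = 350 − √(350² − 2 × 207×10⁶/(0.85 × 34.6 × 345)) = 64.17 mm.
A_s = 0.85 f'_c a b / f_y = 0.85 × 34.6 × 64.17 × 345 / 420 = 1550.2 mm².

A_s ≈ 1550 mm²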